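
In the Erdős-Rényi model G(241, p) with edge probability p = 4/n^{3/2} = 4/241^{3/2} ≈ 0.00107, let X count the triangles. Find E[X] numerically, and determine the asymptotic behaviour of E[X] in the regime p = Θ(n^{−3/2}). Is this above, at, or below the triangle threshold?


Number of potential triangles: C(241, 3) = 2303960.
Each occurs with probability p³ ≈ (0.00107)³ ≈ 1.22209e-09.
By linearity: E[X] = C(241, 3)·p³ ≈ 2303960 · 1.22209e-09 ≈ 0.003.
Since α = 3/2 > 1, p = c/n^{3/2} = o(1/n) is below the triangle threshold p ~ 1/n. Asymptotically E[X] ~ (c³/6)·n^{3(1−α)} = (4³/6)·n^{-1.5} → 0, so by Markov's inequality G has no triangles w.h.p.

E[X] ≈ 0.003; in regime p = Θ(1/n^{3/2}) E[X] tends to 0 (below the triangle threshold p ~ 1/n).


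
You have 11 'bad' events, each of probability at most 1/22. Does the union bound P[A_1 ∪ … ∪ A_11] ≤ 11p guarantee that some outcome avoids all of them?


Union bound: P[∪_{i=1}^{11} A_i] ≤ Σ_i P[A_i] ≤ 11·p = 11·(1/22) = 1/2.
Numerically: 1/2 ≈ 0.5000000.
Is 1/2 < 1? YES.
Since P[∪ A_i] ≤ 1/2 < 1, the complement has P[∩ A_i^c] ≥ 1 − 1/2 = 1/2 > 0, so some outcome avoids every A_i.

11·p = 1/2 ≈ 0.5000000; existence CERTIFIED by the union bound.


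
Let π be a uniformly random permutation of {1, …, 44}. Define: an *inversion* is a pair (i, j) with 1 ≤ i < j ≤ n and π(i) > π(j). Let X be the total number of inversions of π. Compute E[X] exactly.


Write X = Σ X_I over the C(44, 2) = 946 pairs i < j, with X_I the indicator of one inversion.
There are 946 indicators.
For each fixed pair i < j, the values π(i) and π(j) are two distinct elements of {1, …, 44} in uniformly random order; by symmetry P[π(i) > π(j)] = 1/2.
By linearity: E[X] = 946 · (1/2) = C(44, 2) · (1/2) = 946/2 = 473 ≈ 473.000.

E[X] = 473 = 473.000.


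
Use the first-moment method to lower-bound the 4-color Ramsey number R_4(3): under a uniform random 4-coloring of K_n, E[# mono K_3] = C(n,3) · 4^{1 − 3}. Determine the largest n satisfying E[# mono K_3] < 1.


We need C(n, 3) · 4^{1 − 3} < 1, i.e. C(n, 3) < 4^{3 − 1} = 16.
Check values of n near the boundary:
  n = 3: C(3, 3) = 1; 1 < 16? YES
  n = 4: C(4, 3) = 4; 4 < 16? YES
  n = 5: C(5, 3) = 10; 10 < 16? YES
  n = 6: C(6, 3) = 20; 20 < 16? NO
  n = 7: C(7, 3) = 35; 35 < 16? NO
  n = 8: C(8, 3) = 56; 56 < 16? NO
The largest n with C(n, 3) < 16 is n = 5 (where E[X] = 5/8 ≈ 0.6250000). Hence R_4(3) > 5, i.e. R_4(3) ≥ 6.

Largest n = 5; hence R_4(3) > 5.


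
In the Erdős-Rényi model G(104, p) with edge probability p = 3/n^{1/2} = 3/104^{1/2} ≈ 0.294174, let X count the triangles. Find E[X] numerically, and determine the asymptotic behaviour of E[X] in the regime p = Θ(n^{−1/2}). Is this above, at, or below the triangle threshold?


Number of potential triangles: C(104, 3) = 182104.
Each occurs with probability p³ ≈ (0.294174)³ ≈ 2.54573829e-02.
By linearity: E[X] = C(104, 3)·p³ ≈ 182104 · 2.54573829e-02 ≈ 4635.891260.
Since α = 1/2 < 1, p = c/n^{1/2} ≫ 1/n is above the triangle threshold p ~ 1/n. Asymptotically E[X] ~ (c³/6)·n^{3(1−α)} = (3³/6)·n^{1.5} → ∞; triangles are abundant w.h.p.

E[X] ≈ 4635.891260; in regime p = Θ(1/n^{1/2}) E[X] diverges (above the triangle threshold p ~ 1/n).


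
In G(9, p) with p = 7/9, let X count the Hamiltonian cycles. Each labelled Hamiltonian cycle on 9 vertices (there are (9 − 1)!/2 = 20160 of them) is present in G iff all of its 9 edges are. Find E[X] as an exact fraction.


K_9 has (9 − 1)!/2 = 20160 labelled Hamiltonian cycles.
For each such Hamiltonian cycle H, let X_H = 1 if all 9 edges of H are present in G. Then P[X_H = 1] = p^{9} = (7/9)^{9} = 40353607/387420489.
Summing the indicators: E[X] = Σ_H E[X_H] = 20160 · p^{9} = 20160 · 40353607/387420489 = 90392079680/43046721.
Numerically: E[X] ≈ 2100.

E[X] = 20160 · (7/9)^{9} = 90392079680/43046721 ≈ 2100.


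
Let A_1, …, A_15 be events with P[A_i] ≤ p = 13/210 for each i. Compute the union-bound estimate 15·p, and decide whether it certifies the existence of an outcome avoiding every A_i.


Union bound: P[∪_{i=1}^{15} A_i] ≤ Σ_i P[A_i] ≤ 15·p = 15·(13/210) = 13/14.
Numerically: 13/14 ≈ 0.928571.
Is 13/14 < 1? YES.
Since P[∪ A_i] ≤ 13/14 < 1, the complement has P[∩ A_i^c] ≥ 1 − 13/14 = 1/14 > 0, so some outcome avoids every A_i.

15·p = 13/14 ≈ 0.928571; existence CERTIFIED by the union bound.


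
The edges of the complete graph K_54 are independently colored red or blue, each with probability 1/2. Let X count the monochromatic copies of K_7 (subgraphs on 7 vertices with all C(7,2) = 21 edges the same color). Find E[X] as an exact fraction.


Let X = Σ_S X_S over the C(54, 7) = 177100560 subsets S of size 7, where X_S = 1 if the K_7 on S is monochromatic.
For a fixed S, the K_7 on S has C(7, 2) = 21 edges. P[all 21 edges red] = (1/2)^21, and likewise for blue, so P[monochromatic] = 2·(1/2)^21 = 2^{1 − 21} = 1/1048576.
Summing: E[X] = C(54, 7) · 2^{1 − 21} = 177100560 · 1/1048576 = 11068785/65536.
Numerically: E[X] ≈ 168.896.

E[X] = C(54,7)·2^(1−C(7,2)) = 11068785/65536 ≈ 168.896.


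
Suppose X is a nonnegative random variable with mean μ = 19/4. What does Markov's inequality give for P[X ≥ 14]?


μ = E[X] = 19/4, a = 14.
Markov: P[X ≥ 14] ≤ μ/a = (19/4)/14 = 19/56.
Numerically: ≈ 0.339.
(Since a = 14 > μ = 4.750, the bound 19/56 is < 1 and informative.)

P[X ≥ 14] ≤ 19/56 ≈ 0.339.


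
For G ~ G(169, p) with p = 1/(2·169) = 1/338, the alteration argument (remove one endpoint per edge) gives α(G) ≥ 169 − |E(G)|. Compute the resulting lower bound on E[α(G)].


E[|E(G)|] = C(169, 2)·p = 14196 · (1/338) = 42.
E[α(G)] ≥ n − E[|E(G)|] = 169 − 42 = 127.
Numerically: ≈ 127.00000.
(This is only a lower bound; the true E[α(G)] may be larger.)

E[α(G)] ≥ 127 ≈ 127.00000.


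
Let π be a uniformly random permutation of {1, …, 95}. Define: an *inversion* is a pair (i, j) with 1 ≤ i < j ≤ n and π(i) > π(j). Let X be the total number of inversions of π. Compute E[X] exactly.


Write X = Σ X_I over the C(95, 2) = 4465 pairs i < j, with X_I the indicator of one inversion.
There are 4465 indicators.
For each fixed pair i < j, the values π(i) and π(j) are two distinct elements of {1, …, 95} in uniformly random order; by symmetry P[π(i) > π(j)] = 1/2.
By linearity: E[X] = 4465 · (1/2) = C(95, 2) · (1/2) = 4465/2 = 4465/2 ≈ 2232.500000.

E[X] = 4465/2 = 2232.500000.


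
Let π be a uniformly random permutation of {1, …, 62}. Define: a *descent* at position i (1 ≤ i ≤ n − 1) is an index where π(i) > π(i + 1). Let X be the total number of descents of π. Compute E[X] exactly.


Write X = Σ X_I over i = 1, …, 61, with X_I the indicator of one descent.
There are 61 indicators.
For each fixed i, the pair (π(i), π(i+1)) is a uniformly random ordered pair of distinct values from {1, …, 62}; by symmetry P[π(i) > π(i+1)] = 1/2.
By linearity: E[X] = 61 · (1/2) = (62 − 1) · (1/2) = 61/2 ≈ 30.50000.

E[X] = 61/2 = 30.50000.


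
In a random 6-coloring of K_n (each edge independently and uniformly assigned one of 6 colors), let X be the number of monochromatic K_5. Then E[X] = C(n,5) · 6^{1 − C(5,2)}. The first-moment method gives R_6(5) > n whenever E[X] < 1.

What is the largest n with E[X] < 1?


We need C(n, 5) · 6^{1 − 10} < 1, i.e. C(n, 5) < 6^{10 − 1} = 10077696.
Check values of n near the boundary:
  n = 66: C(66, 5) = 8936928; 8936928 < 10077696? YES
  n = 67: C(67, 5) = 9657648; 9657648 < 10077696? YES
  n = 68: C(68, 5) = 10424128; 10424128 < 10077696? NO
  n = 69: C(69, 5) = 11238513; 11238513 < 10077696? NO
The largest n with C(n, 5) < 10077696 is n = 67 (where E[X] = 67067/69984 ≈ 0.958319). Hence R_6(5) > 67, i.e. R_6(5) ≥ 68.

Largest n = 67; hence R_6(5) > 67.


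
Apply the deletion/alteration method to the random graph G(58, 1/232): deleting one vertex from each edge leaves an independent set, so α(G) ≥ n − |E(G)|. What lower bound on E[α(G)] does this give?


E[|E(G)|] = C(58, 2)·p = 1653 · (1/232) = 57/8.
E[α(G)] ≥ n − E[|E(G)|] = 58 − 57/8 = 407/8.
Numerically: ≈ 50.87500.
(This is only a lower bound; the true E[α(G)] may be larger.)

E[α(G)] ≥ 407/8 ≈ 50.87500.


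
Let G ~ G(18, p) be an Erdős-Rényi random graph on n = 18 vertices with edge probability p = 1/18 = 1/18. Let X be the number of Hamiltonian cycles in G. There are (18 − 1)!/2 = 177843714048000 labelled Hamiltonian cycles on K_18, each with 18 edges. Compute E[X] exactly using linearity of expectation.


K_18 has (18 − 1)!/2 = 177843714048000 labelled Hamiltonian cycles.
For each such Hamiltonian cycle H, let X_H = 1 if all 18 edges of H are present in G. Then P[X_H = 1] = p^{18} = (1/18)^{18} = 1/39346408075296537575424.
Summing the indicators: E[X] = Σ_H E[X_H] = 177843714048000 · p^{18} = 177843714048000 · 1/39346408075296537575424 = 14889875/3294258113514384.
Numerically: E[X] ≈ 4.52e-09.

E[X] = 177843714048000 · (1/18)^{18} = 14889875/3294258113514384 ≈ 4.52e-09.


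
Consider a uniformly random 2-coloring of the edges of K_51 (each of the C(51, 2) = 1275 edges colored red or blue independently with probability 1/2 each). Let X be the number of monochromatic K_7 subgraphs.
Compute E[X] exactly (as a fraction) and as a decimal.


Let X = Σ_S X_S over the C(51, 7) = 115775100 subsets S of size 7, where X_S = 1 if the K_7 on S is monochromatic.
For a fixed S, the K_7 on S has C(7, 2) = 21 edges. P[all 21 edges red] = (1/2)^21, and likewise for blue, so P[monochromatic] = 2·(1/2)^21 = 2^{1 − 21} = 1/1048576.
Summing: E[X] = C(51, 7) · 2^{1 − 21} = 115775100 · 1/1048576 = 28943775/262144.
Numerically: E[X] ≈ 110.4117.

E[X] = C(51,7)·2^(1−C(7,2)) = 28943775/262144 ≈ 110.4117.


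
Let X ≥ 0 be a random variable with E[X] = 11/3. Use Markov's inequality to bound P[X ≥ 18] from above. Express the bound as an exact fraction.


μ = E[X] = 11/3, a = 18.
Markov: P[X ≥ 18] ≤ μ/a = (11/3)/18 = 11/54.
Numerically: ≈ 0.20370.
(Since a = 18 > μ = 3.66667, the bound 11/54 is < 1 and informative.)

P[X ≥ 18] ≤ 11/54 ≈ 0.20370.


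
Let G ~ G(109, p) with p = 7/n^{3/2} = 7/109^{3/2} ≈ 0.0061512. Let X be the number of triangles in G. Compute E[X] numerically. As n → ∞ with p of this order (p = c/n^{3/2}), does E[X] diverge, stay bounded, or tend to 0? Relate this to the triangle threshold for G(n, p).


Number of potential triangles: C(109, 3) = 209934.
Each occurs with probability p³ ≈ (0.0061512)³ ≈ 2.3274206e-07.
By linearity: E[X] = C(109, 3)·p³ ≈ 209934 · 2.3274206e-07 ≈ 0.04886.
Since α = 3/2 > 1, p = c/n^{3/2} = o(1/n) is below the triangle threshold p ~ 1/n. Asymptotically E[X] ~ (c³/6)·n^{3(1−α)} = (7³/6)·n^{-1.5} → 0, so by Markov's inequality G has no triangles w.h.p.

E[X] ≈ 0.04886; in regime p = Θ(1/n^{3/2}) E[X] tends to 0 (below the triangle threshold p ~ 1/n).


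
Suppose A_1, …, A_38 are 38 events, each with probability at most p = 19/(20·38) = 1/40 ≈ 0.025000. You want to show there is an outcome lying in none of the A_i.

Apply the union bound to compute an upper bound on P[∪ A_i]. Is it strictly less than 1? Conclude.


Union bound: P[∪_{i=1}^{38} A_i] ≤ Σ_i P[A_i] ≤ 38·p = 38·(1/40) = 19/20.
Numerically: 19/20 ≈ 0.950000.
Is 19/20 < 1? YES.
Since P[∪ A_i] ≤ 19/20 < 1, the complement has P[∩ A_i^c] ≥ 1 − 19/20 = 1/20 > 0, so some outcome avoids every A_i.

38·p = 19/20 ≈ 0.950000; existence CERTIFIED by the union bound.


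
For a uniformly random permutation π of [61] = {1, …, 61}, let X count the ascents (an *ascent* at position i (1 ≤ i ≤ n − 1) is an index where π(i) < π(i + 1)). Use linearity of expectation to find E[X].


Write X = Σ X_I over i = 1, …, 60, with X_I the indicator of one ascent.
There are 60 indicators.
For each fixed i, the pair (π(i), π(i+1)) is a uniformly random ordered pair of distinct values from {1, …, 61}; by symmetry P[π(i) < π(i+1)] = 1/2.
By linearity: E[X] = 60 · (1/2) = (61 − 1) · (1/2) = 30 ≈ 30.00000.

E[X] = 30 = 30.00000.


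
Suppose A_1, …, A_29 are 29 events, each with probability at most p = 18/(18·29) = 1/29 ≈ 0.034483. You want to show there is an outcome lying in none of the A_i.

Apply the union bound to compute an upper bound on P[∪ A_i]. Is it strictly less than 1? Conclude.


Union bound: P[∪_{i=1}^{29} A_i] ≤ Σ_i P[A_i] ≤ 29·p = 29·(1/29) = 1.
Numerically: 1 ≈ 1.000000.
Is 1 < 1? NO.
Since the bound 1 is ≥ 1, the union bound is uninformative here; it does NOT by itself certify existence.

29·p = 1 ≈ 1.000000; existence NOT certified by the union bound.


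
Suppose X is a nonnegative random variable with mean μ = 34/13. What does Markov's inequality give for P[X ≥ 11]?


μ = E[X] = 34/13, a = 11.
Markov: P[X ≥ 11] ≤ μ/a = (34/13)/11 = 34/143.
Numerically: ≈ 0.23776.
(Since a = 11 > μ = 2.61538, the bound 34/143 is < 1 and informative.)

P[X ≥ 11] ≤ 34/143 ≈ 0.23776.


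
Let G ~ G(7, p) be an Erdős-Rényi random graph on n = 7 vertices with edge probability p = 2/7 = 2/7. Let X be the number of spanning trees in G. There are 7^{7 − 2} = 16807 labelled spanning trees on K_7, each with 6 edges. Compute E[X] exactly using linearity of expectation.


K_7 has 7^{7 − 2} = 16807 labelled spanning trees.
For each such spanning tree H, let X_H = 1 if all 6 edges of H are present in G. Then P[X_H = 1] = p^{6} = (2/7)^{6} = 64/117649.
By linearity of expectation: E[X] = Σ_H E[X_H] = 16807 · p^{6} = 16807 · 64/117649 = 64/7.
Numerically: E[X] ≈ 9.14286.

E[X] = 16807 · (2/7)^{6} = 64/7 ≈ 9.14286.


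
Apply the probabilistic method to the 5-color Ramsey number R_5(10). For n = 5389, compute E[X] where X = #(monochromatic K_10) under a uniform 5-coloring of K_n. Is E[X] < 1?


E[X] = C(5389, 10) · 5^{1 − 45} = 5645340767466558997768874792926 · 5^{−44} = 5645340767466558997768874792926/5684341886080801486968994140625.
As a reduced fraction: E[X] = 5645340767466558997768874792926/5684341886080801486968994140625 ≈ 0.9931.
Is E[X] < 1? YES.
Since E[X] < 1, there exists a 5-coloring of K_{5389} with no monochromatic K_10; hence R_5(10) > 5389.

E[X] = 5645340767466558997768874792926/5684341886080801486968994140625 ≈ 0.9931; E[X] < 1, so R_5(10) > 5389.


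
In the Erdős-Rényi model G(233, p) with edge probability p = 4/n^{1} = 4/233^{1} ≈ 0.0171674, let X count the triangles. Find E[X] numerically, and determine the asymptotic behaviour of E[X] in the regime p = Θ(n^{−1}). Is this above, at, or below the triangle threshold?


Number of potential triangles: C(233, 3) = 2081156.
Each occurs with probability p³ ≈ (0.0171674)³ ≈ 5.05955371e-06.
By linearity: E[X] = C(233, 3)·p³ ≈ 2081156 · 5.05955371e-06 ≈ 10.529721.
Here α = 1, so p = 4/n is exactly at the triangle threshold p ~ 1/n. Asymptotically E[X] → c³/6 = 4³/6 = 32/3 ≈ 10.666667, a bounded constant. In this regime the triangle count is asymptotically Poisson(c³/6).

E[X] ≈ 10.529721; in regime p = Θ(1/n^{1}) E[X] stays bounded (at the triangle threshold p ~ 1/n).


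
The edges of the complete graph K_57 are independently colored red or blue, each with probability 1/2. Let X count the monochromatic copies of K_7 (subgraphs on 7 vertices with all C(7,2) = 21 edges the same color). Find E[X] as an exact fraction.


Let X = Σ_S X_S over the C(57, 7) = 264385836 subsets S of size 7, where X_S = 1 if the K_7 on S is monochromatic.
For a fixed S, the K_7 on S has C(7, 2) = 21 edges. P[all 21 edges red] = (1/2)^21, and likewise for blue, so P[monochromatic] = 2·(1/2)^21 = 2^{1 − 21} = 1/1048576.
By linearity: E[X] = C(57, 7) · 2^{1 − 21} = 264385836 · 1/1048576 = 66096459/262144.
Numerically: E[X] ≈ 252.137981.

E[X] = C(57,7)·2^(1−C(7,2)) = 66096459/262144 ≈ 252.137981.


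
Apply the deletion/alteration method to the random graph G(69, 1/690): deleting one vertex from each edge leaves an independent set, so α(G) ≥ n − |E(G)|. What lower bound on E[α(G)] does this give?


E[|E(G)|] = C(69, 2)·p = 2346 · (1/690) = 17/5.
E[α(G)] ≥ n − E[|E(G)|] = 69 − 17/5 = 328/5.
Numerically: ≈ 65.600.
(This is only a lower bound; the true E[α(G)] may be larger.)

E[α(G)] ≥ 328/5 ≈ 65.600.


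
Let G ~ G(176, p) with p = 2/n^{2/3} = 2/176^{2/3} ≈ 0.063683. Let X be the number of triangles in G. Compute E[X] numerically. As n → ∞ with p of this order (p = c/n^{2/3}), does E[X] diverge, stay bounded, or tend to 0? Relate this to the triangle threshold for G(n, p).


Number of potential triangles: C(176, 3) = 893200.
Each occurs with probability p³ ≈ (0.063683)³ ≈ 2.5826446e-04.
By linearity: E[X] = C(176, 3)·p³ ≈ 893200 · 2.5826446e-04 ≈ 230.68182.
Since α = 2/3 < 1, p = c/n^{2/3} ≫ 1/n is above the triangle threshold p ~ 1/n. Asymptotically E[X] ~ (c³/6)·n^{3(1−α)} = (2³/6)·n^{1} → ∞; triangles are abundant w.h.p.

E[X] ≈ 230.68182; in regime p = Θ(1/n^{2/3}) E[X] diverges (above the triangle threshold p ~ 1/n).


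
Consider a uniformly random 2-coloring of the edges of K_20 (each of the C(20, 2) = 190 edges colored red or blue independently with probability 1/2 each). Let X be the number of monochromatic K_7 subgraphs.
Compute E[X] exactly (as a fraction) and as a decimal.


Let X = Σ_S X_S over the C(20, 7) = 77520 subsets S of size 7, where X_S = 1 if the K_7 on S is monochromatic.
For a fixed S, the K_7 on S has C(7, 2) = 21 edges. P[all 21 edges red] = (1/2)^21, and likewise for blue, so P[monochromatic] = 2·(1/2)^21 = 2^{1 − 21} = 1/1048576.
By linearity: E[X] = C(20, 7) · 2^{1 − 21} = 77520 · 1/1048576 = 4845/65536.
Numerically: E[X] ≈ 0.07393.

E[X] = C(20,7)·2^(1−C(7,2)) = 4845/65536 ≈ 0.07393.


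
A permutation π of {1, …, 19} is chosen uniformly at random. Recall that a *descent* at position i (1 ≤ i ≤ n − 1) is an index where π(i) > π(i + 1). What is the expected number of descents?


Write X = Σ X_I over i = 1, …, 18, with X_I the indicator of one descent.
There are 18 indicators.
For each fixed i, the pair (π(i), π(i+1)) is a uniformly random ordered pair of distinct values from {1, …, 19}; by symmetry P[π(i) > π(i+1)] = 1/2.
By linearity: E[X] = 18 · (1/2) = (19 − 1) · (1/2) = 9 ≈ 9.000000.

E[X] = 9 = 9.000000.


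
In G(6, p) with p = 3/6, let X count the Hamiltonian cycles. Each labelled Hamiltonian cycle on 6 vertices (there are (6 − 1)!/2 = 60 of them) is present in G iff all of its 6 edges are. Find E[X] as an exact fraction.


K_6 has (6 − 1)!/2 = 60 labelled Hamiltonian cycles.
For each such Hamiltonian cycle H, let X_H = 1 if all 6 edges of H are present in G. Then P[X_H = 1] = p^{6} = (1/2)^{6} = 1/64.
By linearity: E[X] = Σ_H E[X_H] = 60 · p^{6} = 60 · 1/64 = 15/16.
Numerically: E[X] ≈ 0.9375.

E[X] = 60 · (1/2)^{6} = 15/16 ≈ 0.9375.


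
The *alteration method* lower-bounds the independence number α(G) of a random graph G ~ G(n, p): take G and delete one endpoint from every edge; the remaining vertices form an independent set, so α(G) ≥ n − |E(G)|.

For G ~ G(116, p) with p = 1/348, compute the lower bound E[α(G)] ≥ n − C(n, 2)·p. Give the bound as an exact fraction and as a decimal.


E[|E(G)|] = C(116, 2)·p = 6670 · (1/348) = 115/6.
E[α(G)] ≥ n − E[|E(G)|] = 116 − 115/6 = 581/6.
Numerically: ≈ 96.8333.
(This is only a lower bound; the true E[α(G)] may be larger.)

E[α(G)] ≥ 581/6 ≈ 96.8333.


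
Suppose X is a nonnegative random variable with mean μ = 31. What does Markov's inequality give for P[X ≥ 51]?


μ = E[X] = 31, a = 51.
Markov: P[X ≥ 51] ≤ μ/a = (31)/51 = 31/51.
Numerically: ≈ 0.608.
(Since a = 51 > μ = 31.000, the bound 31/51 is < 1 and informative.)

P[X ≥ 51] ≤ 31/51 ≈ 0.608.


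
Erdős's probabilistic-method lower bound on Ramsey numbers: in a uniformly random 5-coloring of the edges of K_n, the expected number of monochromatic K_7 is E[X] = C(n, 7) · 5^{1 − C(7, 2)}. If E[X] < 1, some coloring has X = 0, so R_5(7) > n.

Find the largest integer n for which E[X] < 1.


We need C(n, 7) · 5^{1 − 21} < 1, i.e. C(n, 7) < 5^{21 − 1} = 95367431640625.
Check values of n near the boundary:
  n = 332: C(332, 7) = 82772214646616; 82772214646616 < 95367431640625? YES
  n = 333: C(333, 7) = 84549532139028; 84549532139028 < 95367431640625? YES
  n = 334: C(334, 7) = 86359460961576; 86359460961576 < 95367431640625? YES
  n = 335: C(335, 7) = 88202498238195; 88202498238195 < 95367431640625? YES
  n = 336: C(336, 7) = 90079147136880; 90079147136880 < 95367431640625? YES
  n = 337: C(337, 7) = 91989916924632; 91989916924632 < 95367431640625? YES
  n = 338: C(338, 7) = 93935323022736; 93935323022736 < 95367431640625? YES
  n = 339: C(339, 7) = 95915887062372; 95915887062372 < 95367431640625? NO
  n = 340: C(340, 7) = 97932136940560; 97932136940560 < 95367431640625? NO
The largest n with C(n, 7) < 95367431640625 is n = 338 (where E[X] = 93935323022736/95367431640625 ≈ 0.985). Hence R_5(7) > 338, i.e. R_5(7) ≥ 339.

Largest n = 338; hence R_5(7) > 338.


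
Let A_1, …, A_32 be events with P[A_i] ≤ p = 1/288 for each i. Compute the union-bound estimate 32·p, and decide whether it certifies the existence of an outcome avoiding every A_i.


Union bound: P[∪_{i=1}^{32} A_i] ≤ Σ_i P[A_i] ≤ 32·p = 32·(1/288) = 1/9.
Numerically: 1/9 ≈ 0.111111.
Is 1/9 < 1? YES.
Since P[∪ A_i] ≤ 1/9 < 1, the complement has P[∩ A_i^c] ≥ 1 − 1/9 = 8/9 > 0, so some outcome avoids every A_i.

32·p = 1/9 ≈ 0.111111; existence CERTIFIED by the union bound.


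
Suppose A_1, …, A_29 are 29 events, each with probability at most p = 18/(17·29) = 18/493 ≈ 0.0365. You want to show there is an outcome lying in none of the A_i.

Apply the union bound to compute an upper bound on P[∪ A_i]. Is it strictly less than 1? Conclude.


Union bound: P[∪_{i=1}^{29} A_i] ≤ Σ_i P[A_i] ≤ 29·p = 29·(18/493) = 18/17.
Numerically: 18/17 ≈ 1.0588.
Is 18/17 < 1? NO.
Since the bound 18/17 is ≥ 1, the union bound is uninformative here; it does NOT by itself certify existence.

29·p = 18/17 ≈ 1.0588; existence NOT certified by the union bound.


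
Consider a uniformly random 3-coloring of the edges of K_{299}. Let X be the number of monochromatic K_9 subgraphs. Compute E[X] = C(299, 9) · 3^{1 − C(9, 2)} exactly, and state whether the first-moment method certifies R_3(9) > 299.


E[X] = C(299, 9) · 3^{1 − 36} = 46610674441390059 · 3^{−35} = 46610674441390059/50031545098999707.
As a reduced fraction: E[X] = 15536891480463353/16677181699666569 ≈ 0.9316257.
Is E[X] < 1? YES.
Since E[X] < 1, there exists a 3-coloring of K_{299} with no monochromatic K_9; hence R_3(9) > 299.

E[X] = 15536891480463353/16677181699666569 ≈ 0.9316257; E[X] < 1, so R_3(9) > 299.


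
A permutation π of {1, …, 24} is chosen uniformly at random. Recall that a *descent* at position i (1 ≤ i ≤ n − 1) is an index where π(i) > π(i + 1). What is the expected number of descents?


Write X = Σ X_I over i = 1, …, 23, with X_I the indicator of one descent.
There are 23 indicators.
For each fixed i, the pair (π(i), π(i+1)) is a uniformly random ordered pair of distinct values from {1, …, 24}; by symmetry P[π(i) > π(i+1)] = 1/2.
By linearity: E[X] = 23 · (1/2) = (24 − 1) · (1/2) = 23/2 ≈ 11.5000.

E[X] = 23/2 = 11.5000.


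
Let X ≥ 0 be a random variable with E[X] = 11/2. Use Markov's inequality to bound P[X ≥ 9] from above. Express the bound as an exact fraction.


μ = E[X] = 11/2, a = 9.
Markov: P[X ≥ 9] ≤ μ/a = (11/2)/9 = 11/18.
Numerically: ≈ 0.6111.
(Since a = 9 > μ = 5.5000, the bound 11/18 is < 1 and informative.)

P[X ≥ 9] ≤ 11/18 ≈ 0.6111.


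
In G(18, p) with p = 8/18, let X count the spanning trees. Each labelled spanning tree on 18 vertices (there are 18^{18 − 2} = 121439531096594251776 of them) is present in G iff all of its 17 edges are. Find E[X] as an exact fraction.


K_18 has 18^{18 − 2} = 121439531096594251776 labelled spanning trees.
For each such spanning tree H, let X_H = 1 if all 17 edges of H are present in G. Then P[X_H = 1] = p^{17} = (4/9)^{17} = 17179869184/16677181699666569.
By linearity of expectation: E[X] = Σ_H E[X_H] = 121439531096594251776 · p^{17} = 121439531096594251776 · 17179869184/16677181699666569 = 1125899906842624/9.
Numerically: E[X] ≈ 1.251e+14.

E[X] = 121439531096594251776 · (4/9)^{17} = 1125899906842624/9 ≈ 1.251e+14.


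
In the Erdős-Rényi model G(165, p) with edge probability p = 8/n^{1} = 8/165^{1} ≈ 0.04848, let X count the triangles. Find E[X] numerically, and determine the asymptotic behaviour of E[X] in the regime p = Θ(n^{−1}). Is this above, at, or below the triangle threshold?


Number of potential triangles: C(165, 3) = 735130.
Each occurs with probability p³ ≈ (0.04848)³ ≈ 1.139772e-04.
By linearity: E[X] = C(165, 3)·p³ ≈ 735130 · 1.139772e-04 ≈ 83.7881.
Here α = 1, so p = 8/n is exactly at the triangle threshold p ~ 1/n. Asymptotically E[X] → c³/6 = 8³/6 = 256/3 ≈ 85.3333, a bounded constant. In this regime the triangle count is asymptotically Poisson(c³/6).

E[X] ≈ 83.7881; in regime p = Θ(1/n^{1}) E[X] stays bounded (at the triangle threshold p ~ 1/n).


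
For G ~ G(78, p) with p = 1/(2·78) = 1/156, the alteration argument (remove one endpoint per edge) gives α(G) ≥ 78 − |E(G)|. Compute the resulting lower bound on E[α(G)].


E[|E(G)|] = C(78, 2)·p = 3003 · (1/156) = 77/4.
E[α(G)] ≥ n − E[|E(G)|] = 78 − 77/4 = 235/4.
Numerically: ≈ 58.7500.
(This is only a lower bound; the true E[α(G)] may be larger.)

E[α(G)] ≥ 235/4 ≈ 58.7500.


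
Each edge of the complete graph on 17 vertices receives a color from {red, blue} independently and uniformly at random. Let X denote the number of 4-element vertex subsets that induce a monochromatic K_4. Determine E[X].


Let X = Σ_S X_S over the C(17, 4) = 2380 subsets S of size 4, where X_S = 1 if the K_4 on S is monochromatic.
For a fixed S, the K_4 on S has C(4, 2) = 6 edges. P[all 6 edges red] = (1/2)^6, and likewise for blue, so P[monochromatic] = 2·(1/2)^6 = 2^{1 − 6} = 1/32.
Summing: E[X] = C(17, 4) · 2^{1 − 6} = 2380 · 1/32 = 595/8.
Numerically: E[X] ≈ 74.375.

E[X] = C(17,4)·2^(1−C(4,2)) = 595/8 ≈ 74.375.


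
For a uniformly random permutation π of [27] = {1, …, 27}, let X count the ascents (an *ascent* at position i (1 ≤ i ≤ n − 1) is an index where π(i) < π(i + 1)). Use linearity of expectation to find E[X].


Write X = Σ X_I over i = 1, …, 26, with X_I the indicator of one ascent.
There are 26 indicators.
For each fixed i, the pair (π(i), π(i+1)) is a uniformly random ordered pair of distinct values from {1, …, 27}; by symmetry P[π(i) < π(i+1)] = 1/2.
By linearity: E[X] = 26 · (1/2) = (27 − 1) · (1/2) = 13 ≈ 13.000.

E[X] = 13 = 13.000.


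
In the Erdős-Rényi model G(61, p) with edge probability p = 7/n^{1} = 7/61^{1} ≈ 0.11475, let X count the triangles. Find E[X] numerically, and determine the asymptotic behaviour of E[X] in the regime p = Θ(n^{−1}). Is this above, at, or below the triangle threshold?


Number of potential triangles: C(61, 3) = 35990.
Each occurs with probability p³ ≈ (0.11475)³ ≈ 1.5111397e-03.
By linearity: E[X] = C(61, 3)·p³ ≈ 35990 · 1.5111397e-03 ≈ 54.38592.
Here α = 1, so p = 7/n is exactly at the triangle threshold p ~ 1/n. Asymptotically E[X] → c³/6 = 7³/6 = 343/6 ≈ 57.16667, a bounded constant. In this regime the triangle count is asymptotically Poisson(c³/6).

E[X] ≈ 54.38592; in regime p = Θ(1/n^{1}) E[X] stays bounded (at the triangle threshold p ~ 1/n).


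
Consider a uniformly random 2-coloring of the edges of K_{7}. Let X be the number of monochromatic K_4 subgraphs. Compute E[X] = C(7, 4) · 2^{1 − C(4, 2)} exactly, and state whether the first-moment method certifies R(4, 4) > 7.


E[X] = C(7, 4) · 2^{1 − 6} = 35 · 2^{−5} = 35/32.
As a reduced fraction: E[X] = 35/32 ≈ 1.09375.
Is E[X] < 1? NO.
Since E[X] ≥ 1, the first-moment bound is inconclusive at n = 7; it does NOT by itself certify R(4, 4) > 7.

E[X] = 35/32 ≈ 1.09375; E[X] ≥ 1; first-moment method inconclusive here.


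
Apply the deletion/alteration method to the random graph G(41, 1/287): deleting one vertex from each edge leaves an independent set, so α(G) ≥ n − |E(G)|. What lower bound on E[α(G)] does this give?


E[|E(G)|] = C(41, 2)·p = 820 · (1/287) = 20/7.
E[α(G)] ≥ n − E[|E(G)|] = 41 − 20/7 = 267/7.
Numerically: ≈ 38.1429.
(This is only a lower bound; the true E[α(G)] may be larger.)

E[α(G)] ≥ 267/7 ≈ 38.1429.


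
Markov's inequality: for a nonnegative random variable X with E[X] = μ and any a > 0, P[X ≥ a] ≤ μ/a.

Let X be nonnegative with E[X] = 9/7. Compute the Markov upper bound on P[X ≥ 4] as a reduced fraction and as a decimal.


μ = E[X] = 9/7, a = 4.
Markov: P[X ≥ 4] ≤ μ/a = (9/7)/4 = 9/28.
Numerically: ≈ 0.321429.
(Since a = 4 > μ = 1.285714, the bound 9/28 is < 1 and informative.)

P[X ≥ 4] ≤ 9/28 ≈ 0.321429.


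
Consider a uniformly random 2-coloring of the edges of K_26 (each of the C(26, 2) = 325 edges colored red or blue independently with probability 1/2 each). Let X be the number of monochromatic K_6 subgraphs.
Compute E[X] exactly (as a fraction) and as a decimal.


Let X = Σ_S X_S over the C(26, 6) = 230230 subsets S of size 6, where X_S = 1 if the K_6 on S is monochromatic.
For a fixed S, the K_6 on S has C(6, 2) = 15 edges. P[all 15 edges red] = (1/2)^15, and likewise for blue, so P[monochromatic] = 2·(1/2)^15 = 2^{1 − 15} = 1/16384.
Summing: E[X] = C(26, 6) · 2^{1 − 15} = 230230 · 1/16384 = 115115/8192.
Numerically: E[X] ≈ 14.052124.

E[X] = C(26,6)·2^(1−C(6,2)) = 115115/8192 ≈ 14.052124.


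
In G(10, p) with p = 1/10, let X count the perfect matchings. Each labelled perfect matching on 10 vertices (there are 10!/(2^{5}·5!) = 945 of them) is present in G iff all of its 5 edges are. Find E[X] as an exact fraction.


K_10 has 10!/(2^{5}·5!) = 945 labelled perfect matchings.
For each such perfect matching H, let X_H = 1 if all 5 edges of H are present in G. Then P[X_H = 1] = p^{5} = (1/10)^{5} = 1/100000.
Summing the indicators: E[X] = Σ_H E[X_H] = 945 · p^{5} = 945 · 1/100000 = 189/20000.
Numerically: E[X] ≈ 0.00945.

E[X] = 945 · (1/10)^{5} = 189/20000 ≈ 0.00945.


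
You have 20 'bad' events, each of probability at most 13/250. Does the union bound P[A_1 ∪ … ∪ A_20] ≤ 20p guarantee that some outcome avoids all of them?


Union bound: P[∪_{i=1}^{20} A_i] ≤ Σ_i P[A_i] ≤ 20·p = 20·(13/250) = 26/25.
Numerically: 26/25 ≈ 1.040.
Is 26/25 < 1? NO.
Since the bound 26/25 is ≥ 1, the union bound is uninformative here; it does NOT by itself certify existence.

20·p = 26/25 ≈ 1.040; existence NOT certified by the union bound.


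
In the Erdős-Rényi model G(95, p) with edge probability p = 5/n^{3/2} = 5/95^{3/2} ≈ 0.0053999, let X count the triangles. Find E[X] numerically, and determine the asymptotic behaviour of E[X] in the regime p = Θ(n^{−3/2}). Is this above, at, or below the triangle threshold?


Number of potential triangles: C(95, 3) = 138415.
Each occurs with probability p³ ≈ (0.0053999)³ ≈ 1.5745403e-07.
By linearity: E[X] = C(95, 3)·p³ ≈ 138415 · 1.5745403e-07 ≈ 0.02179.
Since α = 3/2 > 1, p = c/n^{3/2} = o(1/n) is below the triangle threshold p ~ 1/n. Asymptotically E[X] ~ (c³/6)·n^{3(1−α)} = (5³/6)·n^{-1.5} → 0, so by Markov's inequality G has no triangles w.h.p.

E[X] ≈ 0.02179; in regime p = Θ(1/n^{3/2}) E[X] tends to 0 (below the triangle threshold p ~ 1/n).


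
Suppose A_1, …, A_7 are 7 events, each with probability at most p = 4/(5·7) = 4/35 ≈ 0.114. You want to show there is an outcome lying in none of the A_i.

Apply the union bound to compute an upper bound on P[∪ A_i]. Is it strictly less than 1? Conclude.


Union bound: P[∪_{i=1}^{7} A_i] ≤ Σ_i P[A_i] ≤ 7·p = 7·(4/35) = 4/5.
Numerically: 4/5 ≈ 0.800.
Is 4/5 < 1? YES.
Since P[∪ A_i] ≤ 4/5 < 1, the complement has P[∩ A_i^c] ≥ 1 − 4/5 = 1/5 > 0, so some outcome avoids every A_i.

7·p = 4/5 ≈ 0.800; existence CERTIFIED by the union bound.


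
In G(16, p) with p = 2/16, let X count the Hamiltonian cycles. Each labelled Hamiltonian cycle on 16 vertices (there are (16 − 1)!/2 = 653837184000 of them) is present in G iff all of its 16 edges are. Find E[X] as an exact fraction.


K_16 has (16 − 1)!/2 = 653837184000 labelled Hamiltonian cycles.
For each such Hamiltonian cycle H, let X_H = 1 if all 16 edges of H are present in G. Then P[X_H = 1] = p^{16} = (1/8)^{16} = 1/281474976710656.
By linearity of expectation: E[X] = Σ_H E[X_H] = 653837184000 · p^{16} = 653837184000 · 1/281474976710656 = 638512875/274877906944.
Numerically: E[X] ≈ 0.00232.

E[X] = 653837184000 · (1/8)^{16} = 638512875/274877906944 ≈ 0.00232.


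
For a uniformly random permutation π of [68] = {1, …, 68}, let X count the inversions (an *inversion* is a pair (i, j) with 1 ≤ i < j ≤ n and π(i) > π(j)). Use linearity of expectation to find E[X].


Write X = Σ X_I over the C(68, 2) = 2278 pairs i < j, with X_I the indicator of one inversion.
There are 2278 indicators.
For each fixed pair i < j, the values π(i) and π(j) are two distinct elements of {1, …, 68} in uniformly random order; by symmetry P[π(i) > π(j)] = 1/2.
By linearity: E[X] = 2278 · (1/2) = C(68, 2) · (1/2) = 2278/2 = 1139 ≈ 1139.00000.

E[X] = 1139 = 1139.00000.


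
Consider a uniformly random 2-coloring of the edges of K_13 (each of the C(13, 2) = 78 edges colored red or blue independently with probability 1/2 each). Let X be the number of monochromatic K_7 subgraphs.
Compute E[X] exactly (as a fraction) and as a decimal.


Let X = Σ_S X_S over the C(13, 7) = 1716 subsets S of size 7, where X_S = 1 if the K_7 on S is monochromatic.
For a fixed S, the K_7 on S has C(7, 2) = 21 edges. P[all 21 edges red] = (1/2)^21, and likewise for blue, so P[monochromatic] = 2·(1/2)^21 = 2^{1 − 21} = 1/1048576.
By linearity: E[X] = C(13, 7) · 2^{1 − 21} = 1716 · 1/1048576 = 429/262144.
Numerically: E[X] ≈ 0.00164.

E[X] = C(13,7)·2^(1−C(7,2)) = 429/262144 ≈ 0.00164.


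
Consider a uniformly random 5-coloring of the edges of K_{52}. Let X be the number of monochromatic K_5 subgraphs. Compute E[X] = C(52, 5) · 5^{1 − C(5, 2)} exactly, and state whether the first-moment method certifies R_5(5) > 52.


E[X] = C(52, 5) · 5^{1 − 10} = 2598960 · 5^{−9} = 2598960/1953125.
As a reduced fraction: E[X] = 519792/390625 ≈ 1.3307.
Is E[X] < 1? NO.
Since E[X] ≥ 1, the first-moment bound is inconclusive at n = 52; it does NOT by itself certify R_5(5) > 52.

E[X] = 519792/390625 ≈ 1.3307; E[X] ≥ 1; first-moment method inconclusive here.


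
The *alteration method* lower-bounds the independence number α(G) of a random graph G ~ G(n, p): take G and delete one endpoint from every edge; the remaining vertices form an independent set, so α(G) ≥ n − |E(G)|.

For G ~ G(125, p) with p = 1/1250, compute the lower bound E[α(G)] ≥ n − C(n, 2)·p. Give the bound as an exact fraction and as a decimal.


E[|E(G)|] = C(125, 2)·p = 7750 · (1/1250) = 31/5.
E[α(G)] ≥ n − E[|E(G)|] = 125 − 31/5 = 594/5.
Numerically: ≈ 118.80000.
(This is only a lower bound; the true E[α(G)] may be larger.)

E[α(G)] ≥ 594/5 ≈ 118.80000.


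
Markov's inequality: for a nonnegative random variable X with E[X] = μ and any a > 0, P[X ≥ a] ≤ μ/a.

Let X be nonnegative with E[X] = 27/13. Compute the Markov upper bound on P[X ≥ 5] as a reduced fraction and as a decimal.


μ = E[X] = 27/13, a = 5.
Markov: P[X ≥ 5] ≤ μ/a = (27/13)/5 = 27/65.
Numerically: ≈ 0.4154.
(Since a = 5 > μ = 2.0769, the bound 27/65 is < 1 and informative.)

P[X ≥ 5] ≤ 27/65 ≈ 0.4154.


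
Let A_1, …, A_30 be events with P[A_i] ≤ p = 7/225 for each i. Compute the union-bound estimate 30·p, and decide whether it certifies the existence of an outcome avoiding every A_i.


Union bound: P[∪_{i=1}^{30} A_i] ≤ Σ_i P[A_i] ≤ 30·p = 30·(7/225) = 14/15.
Numerically: 14/15 ≈ 0.9333333.
Is 14/15 < 1? YES.
Since P[∪ A_i] ≤ 14/15 < 1, the complement has P[∩ A_i^c] ≥ 1 − 14/15 = 1/15 > 0, so some outcome avoids every A_i.

30·p = 14/15 ≈ 0.9333333; existence CERTIFIED by the union bound.


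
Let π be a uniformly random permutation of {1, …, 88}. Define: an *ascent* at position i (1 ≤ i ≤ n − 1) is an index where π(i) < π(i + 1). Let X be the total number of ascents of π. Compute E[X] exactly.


Write X = Σ X_I over i = 1, …, 87, with X_I the indicator of one ascent.
There are 87 indicators.
For each fixed i, the pair (π(i), π(i+1)) is a uniformly random ordered pair of distinct values from {1, …, 88}; by symmetry P[π(i) < π(i+1)] = 1/2.
By linearity: E[X] = 87 · (1/2) = (88 − 1) · (1/2) = 87/2 ≈ 43.500.

E[X] = 87/2 = 43.500.


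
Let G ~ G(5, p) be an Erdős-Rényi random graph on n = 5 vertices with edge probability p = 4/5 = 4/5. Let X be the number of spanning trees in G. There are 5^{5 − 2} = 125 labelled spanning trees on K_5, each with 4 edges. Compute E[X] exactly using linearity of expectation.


K_5 has 5^{5 − 2} = 125 labelled spanning trees.
For each such spanning tree H, let X_H = 1 if all 4 edges of H are present in G. Then P[X_H = 1] = p^{4} = (4/5)^{4} = 256/625.
By linearity of expectation: E[X] = Σ_H E[X_H] = 125 · p^{4} = 125 · 256/625 = 256/5.
Numerically: E[X] ≈ 51.2.

E[X] = 125 · (4/5)^{4} = 256/5 ≈ 51.2.


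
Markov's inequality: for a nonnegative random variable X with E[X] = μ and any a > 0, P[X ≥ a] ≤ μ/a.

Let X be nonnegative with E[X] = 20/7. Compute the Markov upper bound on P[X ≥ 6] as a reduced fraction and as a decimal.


μ = E[X] = 20/7, a = 6.
Markov: P[X ≥ 6] ≤ μ/a = (20/7)/6 = 10/21.
Numerically: ≈ 0.47619.
(Since a = 6 > μ = 2.85714, the bound 10/21 is < 1 and informative.)

P[X ≥ 6] ≤ 10/21 ≈ 0.47619.


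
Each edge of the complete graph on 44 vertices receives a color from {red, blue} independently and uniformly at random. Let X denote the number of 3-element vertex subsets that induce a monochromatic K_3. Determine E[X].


Let X = Σ_S X_S over the C(44, 3) = 13244 subsets S of size 3, where X_S = 1 if the K_3 on S is monochromatic.
For a fixed S, the K_3 on S has C(3, 2) = 3 edges. P[all 3 edges red] = (1/2)^3, and likewise for blue, so P[monochromatic] = 2·(1/2)^3 = 2^{1 − 3} = 1/4.
By linearity: E[X] = C(44, 3) · 2^{1 − 3} = 13244 · 1/4 = 3311.
Numerically: E[X] ≈ 3311.0000.

E[X] = C(44,3)·2^(1−C(3,2)) = 3311 ≈ 3311.0000.


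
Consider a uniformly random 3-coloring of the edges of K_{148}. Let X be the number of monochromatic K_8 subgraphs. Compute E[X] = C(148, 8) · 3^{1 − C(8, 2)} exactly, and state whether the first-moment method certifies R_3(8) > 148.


E[X] = C(148, 8) · 3^{1 − 28} = 4709614623714 · 3^{−27} = 4709614623714/7625597484987.
As a reduced fraction: E[X] = 523290513746/847288609443 ≈ 0.617606.
Is E[X] < 1? YES.
Since E[X] < 1, there exists a 3-coloring of K_{148} with no monochromatic K_8; hence R_3(8) > 148.

E[X] = 523290513746/847288609443 ≈ 0.617606; E[X] < 1, so R_3(8) > 148.


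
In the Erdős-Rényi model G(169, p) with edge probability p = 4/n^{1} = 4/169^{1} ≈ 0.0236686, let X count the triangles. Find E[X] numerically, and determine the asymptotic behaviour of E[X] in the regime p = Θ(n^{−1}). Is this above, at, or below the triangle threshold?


Number of potential triangles: C(169, 3) = 790244.
Each occurs with probability p³ ≈ (0.0236686)³ ≈ 1.32592775e-05.
By linearity: E[X] = C(169, 3)·p³ ≈ 790244 · 1.32592775e-05 ≈ 10.478064.
Here α = 1, so p = 4/n is exactly at the triangle threshold p ~ 1/n. Asymptotically E[X] → c³/6 = 4³/6 = 32/3 ≈ 10.666667, a bounded constant. In this regime the triangle count is asymptotically Poisson(c³/6).

E[X] ≈ 10.478064; in regime p = Θ(1/n^{1}) E[X] stays bounded (at the triangle threshold p ~ 1/n).
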